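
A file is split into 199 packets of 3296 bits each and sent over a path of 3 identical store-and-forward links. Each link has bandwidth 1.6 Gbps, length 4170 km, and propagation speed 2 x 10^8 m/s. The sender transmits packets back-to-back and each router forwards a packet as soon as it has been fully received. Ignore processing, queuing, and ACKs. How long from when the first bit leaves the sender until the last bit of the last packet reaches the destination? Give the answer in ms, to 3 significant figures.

Per-hop transmission t_tx = L/R = 3296/1600000000 = 0.00206 ms.
Per-hop propagation t_prop = 4170000/200000000 = 20.85 ms.
Pipeline fill: first packet needs 3·t_tx to clear all hops; remaining 198 packets each add one t_tx.
Total = (3+199-1)·t_tx + 3·t_prop = 201·0.00206 + 3·20.85 = 63.0 ms.

63.0 ms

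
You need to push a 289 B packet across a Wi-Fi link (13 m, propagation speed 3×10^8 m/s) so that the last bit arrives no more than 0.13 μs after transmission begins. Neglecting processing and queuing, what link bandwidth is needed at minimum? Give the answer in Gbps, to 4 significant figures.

L = 2312 bits.
Propagation delay = 13 / 300000000 = 0.0433333 μs.
Transmission budget = 0.13 − 0.0433333 = 0.0866667 μs.
R ≥ L / t_tx = 2312 bits / 8.66667e-08 s = 26.68 Gbps.

26.68 Gbps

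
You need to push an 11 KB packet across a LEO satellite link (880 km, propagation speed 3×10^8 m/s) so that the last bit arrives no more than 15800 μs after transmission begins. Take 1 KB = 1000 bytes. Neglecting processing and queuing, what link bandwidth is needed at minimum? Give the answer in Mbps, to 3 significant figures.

6.84 Mbps

L = 88000 bits.
Propagation delay = 880000 / 300000000 = 2933.33 μs.
Transmission budget = 15800 − 2933.33 = 12866.7 μs.
R ≥ L / t_tx = 88000 bits / 0.0128667 s = 6.84 Mbps.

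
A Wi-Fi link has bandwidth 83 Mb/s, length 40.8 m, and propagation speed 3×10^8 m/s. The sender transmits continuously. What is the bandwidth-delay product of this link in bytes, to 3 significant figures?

1.41 bytes

Propagation delay = 40.8 / 300000000 = 1.36e-07 s.
BDP = R × t_prop = 83000000 × 1.36e-07 = 11.288 bits.
In bytes: 11.288/8 = 1.41 bytes.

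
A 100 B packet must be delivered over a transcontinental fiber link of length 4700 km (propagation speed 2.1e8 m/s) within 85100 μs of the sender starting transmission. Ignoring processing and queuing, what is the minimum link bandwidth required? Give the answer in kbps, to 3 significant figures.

L = 800 bits.
Propagation delay = 4700000 / 210000000 = 22381 μs.
Transmission budget = 85100 − 22381 = 62719 μs.
R ≥ L / t_tx = 800 bits / 0.062719 s = 12.8 kbps.

12.8 kbps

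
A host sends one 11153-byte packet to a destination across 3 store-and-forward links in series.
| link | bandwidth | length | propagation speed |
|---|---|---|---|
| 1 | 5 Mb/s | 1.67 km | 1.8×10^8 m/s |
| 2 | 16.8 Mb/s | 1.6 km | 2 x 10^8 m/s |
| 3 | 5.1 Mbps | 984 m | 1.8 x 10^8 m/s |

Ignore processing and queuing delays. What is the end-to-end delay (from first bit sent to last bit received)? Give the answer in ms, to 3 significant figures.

40.7 ms

L = 11153 × 8 = 89224 bits.
Transmission delays (L/R per hop): 17.8448, 5.31095, 17.4949 ms; sum = 40.6507 ms.
Propagation delays (d/s per hop): 0.00927778, 0.008, 0.00546667 ms; sum = 0.0227444 ms.
End-to-end = 40.7 ms.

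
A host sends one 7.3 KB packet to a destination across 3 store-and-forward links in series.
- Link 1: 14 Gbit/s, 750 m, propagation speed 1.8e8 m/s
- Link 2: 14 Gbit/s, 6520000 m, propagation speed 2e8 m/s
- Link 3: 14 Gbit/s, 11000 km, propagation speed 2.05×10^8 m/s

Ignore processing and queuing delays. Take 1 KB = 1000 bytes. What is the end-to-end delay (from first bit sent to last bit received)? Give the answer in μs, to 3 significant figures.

L = 58400 bits.
Transmission delay per hop = L/R = 58400/14000000000 = 4.17143 μs; 3 hops → 12.5143 μs.
Propagation delays (d/s per hop): 4.16667, 32600, 53658.5 μs; sum = 86262.7 μs.
End-to-end = 86300 μs.

86300 μs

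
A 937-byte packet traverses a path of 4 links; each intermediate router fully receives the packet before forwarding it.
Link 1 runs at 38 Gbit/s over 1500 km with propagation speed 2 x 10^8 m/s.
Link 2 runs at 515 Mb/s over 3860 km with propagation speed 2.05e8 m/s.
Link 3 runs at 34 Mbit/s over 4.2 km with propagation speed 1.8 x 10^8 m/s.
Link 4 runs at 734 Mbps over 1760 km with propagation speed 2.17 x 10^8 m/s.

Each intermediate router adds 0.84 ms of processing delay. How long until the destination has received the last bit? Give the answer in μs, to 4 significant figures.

L = 937 × 8 = 7496 bits.
Transmission delays (L/R per hop): 0.197263, 14.5553, 220.471, 10.2125 μs; sum = 245.436 μs.
Propagation delays (d/s per hop): 7500, 18829.3, 23.3333, 8110.6 μs; sum = 34463.2 μs.
Processing at 3 router(s): 3 × 0.84 ms = 2520 μs.
End-to-end = 37230 μs.

37230 μs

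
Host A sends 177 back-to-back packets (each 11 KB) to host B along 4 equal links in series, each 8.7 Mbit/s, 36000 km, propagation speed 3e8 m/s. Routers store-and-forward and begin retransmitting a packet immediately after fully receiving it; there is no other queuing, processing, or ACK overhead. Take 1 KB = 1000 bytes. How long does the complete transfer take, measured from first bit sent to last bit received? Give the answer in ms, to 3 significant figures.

2300 ms

Per-hop transmission t_tx = L/R = 88000/8700000 = 10.1149 ms.
Per-hop propagation t_prop = 36000000/300000000 = 120 ms.
Pipeline fill: first packet needs 4·t_tx to clear all hops; remaining 176 packets each add one t_tx.
Total = (4+177-1)·t_tx + 4·t_prop = 180·10.1149 + 4·120 = 2300 ms.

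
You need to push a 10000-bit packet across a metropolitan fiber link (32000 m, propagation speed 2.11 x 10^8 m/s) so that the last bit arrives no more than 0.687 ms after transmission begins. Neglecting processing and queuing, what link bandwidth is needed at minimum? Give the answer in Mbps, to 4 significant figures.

18.68 Mbps

Propagation delay = 32000 / 211000000 = 0.151659 ms.
Transmission budget = 0.687 − 0.151659 = 0.535341 ms.
R ≥ L / t_tx = 10000 bits / 0.000535341 s = 18.68 Mbps.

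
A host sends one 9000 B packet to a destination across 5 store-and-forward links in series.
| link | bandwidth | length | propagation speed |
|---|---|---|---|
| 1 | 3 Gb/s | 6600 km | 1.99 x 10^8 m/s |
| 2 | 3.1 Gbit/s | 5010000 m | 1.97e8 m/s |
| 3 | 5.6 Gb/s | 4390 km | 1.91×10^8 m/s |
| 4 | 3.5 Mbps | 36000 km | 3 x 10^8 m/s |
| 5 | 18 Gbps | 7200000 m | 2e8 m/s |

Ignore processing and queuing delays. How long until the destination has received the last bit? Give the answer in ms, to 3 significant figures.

L = 9000 × 8 = 72000 bits.
Transmission delays (L/R per hop): 0.024, 0.0232258, 0.0128571, 20.5714, 0.004 ms; sum = 20.6355 ms.
Propagation delays (d/s per hop): 33.1658, 25.4315, 22.9843, 120, 36 ms; sum = 237.582 ms.
End-to-end = 258 ms.

258 ms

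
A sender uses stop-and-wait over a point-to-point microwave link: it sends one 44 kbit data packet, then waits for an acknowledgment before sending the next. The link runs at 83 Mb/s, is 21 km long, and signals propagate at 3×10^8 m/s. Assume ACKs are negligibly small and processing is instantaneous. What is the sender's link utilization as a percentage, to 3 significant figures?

79.1 %

t_tx = L/R = 44000/83000000 = 0.00053012 s.
t_prop = 21000/300000000 = 7e-05 s; RTT = 0.00014 s.
Cycle = t_tx + RTT = 0.00067012 s.
Utilization = t_tx / cycle = 0.00053012/0.00067012 = 79.1 %.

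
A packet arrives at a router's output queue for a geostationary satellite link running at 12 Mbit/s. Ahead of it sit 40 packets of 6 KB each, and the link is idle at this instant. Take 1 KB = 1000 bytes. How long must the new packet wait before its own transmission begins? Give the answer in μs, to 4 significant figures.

160000 μs

Each queued packet: L/R = 48000/12000000 = 4000 μs.
40 queued → 160000 μs.
Queuing delay = 160000 μs.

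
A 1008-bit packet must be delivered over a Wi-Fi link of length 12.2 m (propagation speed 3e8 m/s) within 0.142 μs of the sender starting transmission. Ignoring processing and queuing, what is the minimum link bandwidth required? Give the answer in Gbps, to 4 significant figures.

Propagation delay = 12.2 / 300000000 = 0.0406667 μs.
Transmission budget = 0.142 − 0.0406667 = 0.101333 μs.
R ≥ L / t_tx = 1008 bits / 1.01333e-07 s = 9.947 Gbps.

9.947 Gbps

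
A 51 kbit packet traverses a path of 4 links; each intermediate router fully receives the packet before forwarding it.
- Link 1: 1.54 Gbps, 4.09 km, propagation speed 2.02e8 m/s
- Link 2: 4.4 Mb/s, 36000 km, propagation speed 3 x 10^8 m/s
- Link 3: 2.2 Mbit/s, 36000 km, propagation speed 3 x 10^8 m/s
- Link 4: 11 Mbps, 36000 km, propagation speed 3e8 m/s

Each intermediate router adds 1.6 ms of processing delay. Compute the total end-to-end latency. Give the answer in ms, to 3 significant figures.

L = 51000 bits.
Transmission delays (L/R per hop): 0.0331169, 11.5909, 23.1818, 4.63636 ms; sum = 39.4422 ms.
Propagation delays (d/s per hop): 0.0202475, 120, 120, 120 ms; sum = 360.02 ms.
Processing at 3 router(s): 3 × 1.6 ms = 4.8 ms.
End-to-end = 404 ms.

404 ms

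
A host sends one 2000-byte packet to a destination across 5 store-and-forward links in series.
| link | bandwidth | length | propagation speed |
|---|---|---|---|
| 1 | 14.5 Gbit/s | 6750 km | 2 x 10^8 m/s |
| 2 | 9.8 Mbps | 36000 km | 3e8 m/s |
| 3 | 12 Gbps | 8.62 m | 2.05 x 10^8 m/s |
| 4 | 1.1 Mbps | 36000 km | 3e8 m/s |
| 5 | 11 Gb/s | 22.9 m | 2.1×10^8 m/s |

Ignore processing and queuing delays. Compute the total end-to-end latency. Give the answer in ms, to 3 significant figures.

290 ms

L = 2000 × 8 = 16000 bits.
Transmission delays (L/R per hop): 0.00110345, 1.63265, 0.00133333, 14.5455, 0.00145455 ms; sum = 16.182 ms.
Propagation delays (d/s per hop): 33.75, 120, 4.20488e-05, 120, 0.000109048 ms; sum = 273.75 ms.
End-to-end = 290 ms.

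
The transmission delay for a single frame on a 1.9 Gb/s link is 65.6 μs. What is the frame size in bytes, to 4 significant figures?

15580 bytes

L = R × t_tx = 1900000000 b/s × 6.56e-05 s = 124640 bits.
In bytes: 124640 / 8 = 15580 bytes.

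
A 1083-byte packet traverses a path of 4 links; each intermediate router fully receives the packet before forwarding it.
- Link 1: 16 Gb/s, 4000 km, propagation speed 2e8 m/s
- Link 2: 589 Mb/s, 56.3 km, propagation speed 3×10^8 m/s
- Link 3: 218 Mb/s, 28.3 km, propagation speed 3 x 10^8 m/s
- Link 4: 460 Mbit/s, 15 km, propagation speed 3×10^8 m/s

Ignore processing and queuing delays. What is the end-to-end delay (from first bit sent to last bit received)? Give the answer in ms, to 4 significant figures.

L = 1083 × 8 = 8664 bits.
Transmission delays (L/R per hop): 0.0005415, 0.0147097, 0.0397431, 0.0188348 ms; sum = 0.0738291 ms.
Propagation delays (d/s per hop): 20, 0.187667, 0.0943333, 0.05 ms; sum = 20.332 ms.
End-to-end = 20.41 ms.

20.41 ms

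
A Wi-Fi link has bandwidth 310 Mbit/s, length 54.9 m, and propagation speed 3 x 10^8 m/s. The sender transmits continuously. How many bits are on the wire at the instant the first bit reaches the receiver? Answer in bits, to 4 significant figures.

56.73 bits

Propagation delay = 54.9 / 300000000 = 1.83e-07 s.
BDP = R × t_prop = 310000000 × 1.83e-07 = 56.73 bits.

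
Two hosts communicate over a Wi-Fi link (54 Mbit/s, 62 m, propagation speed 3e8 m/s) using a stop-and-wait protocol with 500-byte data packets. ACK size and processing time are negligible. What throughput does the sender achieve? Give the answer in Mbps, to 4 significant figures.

t_tx = L/R = 4000/54000000 = 7.40741e-05 s.
t_prop = 62/300000000 = 2.06667e-07 s; RTT = 4.13333e-07 s.
Cycle = t_tx + RTT = 7.44874e-05 s.
Throughput = L / cycle = 4000 / 7.44874e-05 = 53.70 Mbps.

53.70 Mbps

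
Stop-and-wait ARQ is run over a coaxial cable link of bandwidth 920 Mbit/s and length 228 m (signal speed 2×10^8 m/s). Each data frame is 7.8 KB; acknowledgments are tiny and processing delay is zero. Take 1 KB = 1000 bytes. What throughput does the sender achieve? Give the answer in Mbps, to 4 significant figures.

890.1 Mbps

t_tx = L/R = 62400/920000000 = 6.78261e-05 s.
t_prop = 228/200000000 = 1.14e-06 s; RTT = 2.28e-06 s.
Cycle = t_tx + RTT = 7.01061e-05 s.
Throughput = L / cycle = 62400 / 7.01061e-05 = 890.1 Mbps.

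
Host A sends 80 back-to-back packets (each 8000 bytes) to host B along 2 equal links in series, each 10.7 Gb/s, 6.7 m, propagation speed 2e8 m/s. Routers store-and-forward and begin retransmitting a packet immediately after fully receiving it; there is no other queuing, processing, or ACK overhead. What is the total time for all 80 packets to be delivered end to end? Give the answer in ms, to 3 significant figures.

Per-hop transmission t_tx = L/R = 64000/10700000000 = 0.00598131 ms.
Per-hop propagation t_prop = 6.7/200000000 = 3.35e-05 ms.
Pipeline fill: first packet needs 2·t_tx to clear all hops; remaining 79 packets each add one t_tx.
Total = (2+80-1)·t_tx + 2·t_prop = 81·0.00598131 + 2·3.35e-05 = 0.485 ms.

0.485 ms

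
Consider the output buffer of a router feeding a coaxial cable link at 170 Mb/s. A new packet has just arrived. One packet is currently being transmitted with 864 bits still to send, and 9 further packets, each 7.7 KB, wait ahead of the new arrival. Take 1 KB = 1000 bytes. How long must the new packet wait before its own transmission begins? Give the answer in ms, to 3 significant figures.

3.27 ms

Each queued packet: L/R = 61600/170000000 = 0.362353 ms.
9 queued → 3.26118 ms.
Plus remaining 864 bits of current packet: 0.00508235 ms.
Queuing delay = 3.27 ms.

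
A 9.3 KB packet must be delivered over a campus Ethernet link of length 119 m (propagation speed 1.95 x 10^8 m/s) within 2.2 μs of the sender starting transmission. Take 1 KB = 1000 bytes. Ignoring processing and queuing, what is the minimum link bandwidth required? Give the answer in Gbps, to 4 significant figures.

L = 74400 bits.
Propagation delay = 119 / 195000000 = 0.610256 μs.
Transmission budget = 2.2 − 0.610256 = 1.58974 μs.
R ≥ L / t_tx = 74400 bits / 1.58974e-06 s = 46.80 Gbps.

46.80 Gbps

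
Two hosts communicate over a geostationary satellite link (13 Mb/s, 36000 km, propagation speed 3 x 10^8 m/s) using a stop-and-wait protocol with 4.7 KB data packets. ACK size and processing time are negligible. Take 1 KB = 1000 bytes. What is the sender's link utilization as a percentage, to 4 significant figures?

1.191 %

t_tx = L/R = 37600/13000000 = 0.00289231 s.
t_prop = 36000000/300000000 = 0.12 s; RTT = 0.24 s.
Cycle = t_tx + RTT = 0.242892 s.
Utilization = t_tx / cycle = 0.00289231/0.242892 = 1.191 %.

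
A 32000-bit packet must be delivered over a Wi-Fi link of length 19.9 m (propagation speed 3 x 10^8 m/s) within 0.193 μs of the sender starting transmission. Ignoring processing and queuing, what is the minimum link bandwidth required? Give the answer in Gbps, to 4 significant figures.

Propagation delay = 19.9 / 300000000 = 0.0663333 μs.
Transmission budget = 0.193 − 0.0663333 = 0.126667 μs.
R ≥ L / t_tx = 32000 bits / 1.26667e-07 s = 252.6 Gbps.

252.6 Gbps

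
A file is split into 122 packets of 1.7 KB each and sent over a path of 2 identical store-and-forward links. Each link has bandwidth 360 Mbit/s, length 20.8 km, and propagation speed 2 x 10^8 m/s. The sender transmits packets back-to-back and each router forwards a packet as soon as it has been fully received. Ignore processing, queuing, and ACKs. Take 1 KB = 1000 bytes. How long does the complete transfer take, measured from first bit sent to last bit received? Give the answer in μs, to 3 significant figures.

4850 μs

Per-hop transmission t_tx = L/R = 13600/360000000 = 37.7778 μs.
Per-hop propagation t_prop = 20800/200000000 = 104 μs.
Pipeline fill: first packet needs 2·t_tx to clear all hops; remaining 121 packets each add one t_tx.
Total = (2+122-1)·t_tx + 2·t_prop = 123·37.7778 + 2·104 = 4850 μs.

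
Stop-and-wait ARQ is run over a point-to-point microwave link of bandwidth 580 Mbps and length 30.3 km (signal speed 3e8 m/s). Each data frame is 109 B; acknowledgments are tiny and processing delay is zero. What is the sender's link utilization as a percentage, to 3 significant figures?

0.739 %

t_tx = L/R = 872/580000000 = 1.50345e-06 s.
t_prop = 30300/300000000 = 0.000101 s; RTT = 0.000202 s.
Cycle = t_tx + RTT = 0.000203503 s.
Utilization = t_tx / cycle = 1.50345e-06/0.000203503 = 0.739 %.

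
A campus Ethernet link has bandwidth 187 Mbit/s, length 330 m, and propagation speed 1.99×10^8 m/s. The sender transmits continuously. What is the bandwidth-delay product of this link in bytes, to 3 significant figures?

Propagation delay = 330 / 199000000 = 1.65829e-06 s.
BDP = R × t_prop = 187000000 × 1.65829e-06 = 310.101 bits.
In bytes: 310.101/8 = 38.8 bytes.

38.8 bytes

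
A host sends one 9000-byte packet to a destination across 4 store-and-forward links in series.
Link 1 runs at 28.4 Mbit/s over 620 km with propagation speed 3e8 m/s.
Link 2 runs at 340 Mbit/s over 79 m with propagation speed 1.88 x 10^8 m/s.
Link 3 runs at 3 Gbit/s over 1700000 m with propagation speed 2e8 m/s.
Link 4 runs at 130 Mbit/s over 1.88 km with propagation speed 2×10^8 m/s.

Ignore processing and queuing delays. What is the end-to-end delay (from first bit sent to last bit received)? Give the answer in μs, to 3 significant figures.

L = 9000 × 8 = 72000 bits.
Transmission delays (L/R per hop): 2535.21, 211.765, 24, 553.846 μs; sum = 3324.82 μs.
Propagation delays (d/s per hop): 2066.67, 0.420213, 8500, 9.4 μs; sum = 10576.5 μs.
End-to-end = 13900 μs.

13900 μs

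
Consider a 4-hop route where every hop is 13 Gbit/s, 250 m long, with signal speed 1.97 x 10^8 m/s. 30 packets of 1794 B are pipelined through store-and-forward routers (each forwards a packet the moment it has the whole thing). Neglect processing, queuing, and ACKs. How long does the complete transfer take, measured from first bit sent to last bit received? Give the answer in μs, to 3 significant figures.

41.5 μs

Per-hop transmission t_tx = L/R = 14352/13000000000 = 1.104 μs.
Per-hop propagation t_prop = 250/197000000 = 1.26904 μs.
Pipeline fill: first packet needs 4·t_tx to clear all hops; remaining 29 packets each add one t_tx.
Total = (4+30-1)·t_tx + 4·t_prop = 33·1.104 + 4·1.26904 = 41.5 μs.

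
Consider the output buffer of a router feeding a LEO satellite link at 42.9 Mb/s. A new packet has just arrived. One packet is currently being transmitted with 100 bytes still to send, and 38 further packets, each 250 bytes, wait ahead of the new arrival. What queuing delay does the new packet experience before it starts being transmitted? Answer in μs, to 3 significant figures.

Each queued packet: L/R = 2000/42900000 = 46.62 μs.
38 queued → 1771.56 μs.
Plus remaining 800 bits of current packet: 18.648 μs.
Queuing delay = 1790 μs.

1790 μs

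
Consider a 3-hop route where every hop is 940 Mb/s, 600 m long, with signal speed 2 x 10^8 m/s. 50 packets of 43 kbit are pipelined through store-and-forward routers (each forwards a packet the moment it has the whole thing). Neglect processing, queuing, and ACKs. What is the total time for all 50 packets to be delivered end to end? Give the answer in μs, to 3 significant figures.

2390 μs

Per-hop transmission t_tx = L/R = 43000/940000000 = 45.7447 μs.
Per-hop propagation t_prop = 600/200000000 = 3 μs.
Pipeline fill: first packet needs 3·t_tx to clear all hops; remaining 49 packets each add one t_tx.
Total = (3+50-1)·t_tx + 3·t_prop = 52·45.7447 + 3·3 = 2390 μs.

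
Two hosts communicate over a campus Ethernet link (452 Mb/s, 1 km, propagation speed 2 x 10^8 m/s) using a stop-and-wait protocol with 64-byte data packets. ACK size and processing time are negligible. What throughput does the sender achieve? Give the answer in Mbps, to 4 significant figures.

45.99 Mbps

t_tx = L/R = 512/452000000 = 1.13274e-06 s.
t_prop = 1000/200000000 = 5e-06 s; RTT = 1e-05 s.
Cycle = t_tx + RTT = 1.11327e-05 s.
Throughput = L / cycle = 512 / 1.11327e-05 = 45.99 Mbps.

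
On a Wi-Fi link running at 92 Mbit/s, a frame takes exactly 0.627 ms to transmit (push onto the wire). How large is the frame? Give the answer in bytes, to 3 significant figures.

7210 bytes

L = R × t_tx = 92000000 b/s × 0.000627 s = 57684 bits.
In bytes: 57684 / 8 = 7210 bytes.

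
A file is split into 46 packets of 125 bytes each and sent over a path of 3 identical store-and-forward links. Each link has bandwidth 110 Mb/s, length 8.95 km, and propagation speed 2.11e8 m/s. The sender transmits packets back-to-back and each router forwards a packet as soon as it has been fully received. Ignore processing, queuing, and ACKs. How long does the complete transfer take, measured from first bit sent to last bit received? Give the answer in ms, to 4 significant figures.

0.5636 ms

Per-hop transmission t_tx = L/R = 1000/110000000 = 0.00909091 ms.
Per-hop propagation t_prop = 8950/211000000 = 0.0424171 ms.
Pipeline fill: first packet needs 3·t_tx to clear all hops; remaining 45 packets each add one t_tx.
Total = (3+46-1)·t_tx + 3·t_prop = 48·0.00909091 + 3·0.0424171 = 0.5636 ms.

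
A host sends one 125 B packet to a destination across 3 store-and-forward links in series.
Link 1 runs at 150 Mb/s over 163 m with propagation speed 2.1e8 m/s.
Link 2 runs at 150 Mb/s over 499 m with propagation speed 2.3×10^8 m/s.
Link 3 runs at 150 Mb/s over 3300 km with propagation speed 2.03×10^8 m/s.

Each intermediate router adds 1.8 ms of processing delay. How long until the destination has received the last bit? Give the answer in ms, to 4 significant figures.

L = 125 × 8 = 1000 bits.
Transmission delay per hop = L/R = 1000/150000000 = 0.00666667 ms; 3 hops → 0.02 ms.
Propagation delays (d/s per hop): 0.00077619, 0.00216957, 16.2562 ms; sum = 16.2591 ms.
Processing at 2 router(s): 2 × 1.8 ms = 3.6 ms.
End-to-end = 19.88 ms.

19.88 ms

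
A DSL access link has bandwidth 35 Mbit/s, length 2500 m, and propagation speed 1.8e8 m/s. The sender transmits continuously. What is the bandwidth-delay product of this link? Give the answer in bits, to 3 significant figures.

486 bits

Propagation delay = 2500 / 180000000 = 1.38889e-05 s.
BDP = R × t_prop = 35000000 × 1.38889e-05 = 486.111 bits.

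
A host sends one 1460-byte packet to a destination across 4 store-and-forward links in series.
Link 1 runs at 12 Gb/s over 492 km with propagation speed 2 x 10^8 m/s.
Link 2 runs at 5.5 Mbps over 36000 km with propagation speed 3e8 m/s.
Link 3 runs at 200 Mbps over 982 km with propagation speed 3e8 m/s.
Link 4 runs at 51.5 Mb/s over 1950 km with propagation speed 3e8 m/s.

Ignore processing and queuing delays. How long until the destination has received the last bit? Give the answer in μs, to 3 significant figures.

135000 μs

L = 1460 × 8 = 11680 bits.
Transmission delays (L/R per hop): 0.973333, 2123.64, 58.4, 226.796 μs; sum = 2409.81 μs.
Propagation delays (d/s per hop): 2460, 120000, 3273.33, 6500 μs; sum = 132233 μs.
End-to-end = 135000 μs.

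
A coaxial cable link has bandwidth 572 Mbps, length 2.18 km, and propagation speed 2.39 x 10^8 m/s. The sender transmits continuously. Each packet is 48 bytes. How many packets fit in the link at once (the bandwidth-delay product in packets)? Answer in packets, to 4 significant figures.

Propagation delay = 2180 / 239000000 = 9.12134e-06 s.
BDP = R × t_prop = 572000000 × 9.12134e-06 = 5217.41 bits.
In packets of 384 bits: 13.59 packets.

13.59 packets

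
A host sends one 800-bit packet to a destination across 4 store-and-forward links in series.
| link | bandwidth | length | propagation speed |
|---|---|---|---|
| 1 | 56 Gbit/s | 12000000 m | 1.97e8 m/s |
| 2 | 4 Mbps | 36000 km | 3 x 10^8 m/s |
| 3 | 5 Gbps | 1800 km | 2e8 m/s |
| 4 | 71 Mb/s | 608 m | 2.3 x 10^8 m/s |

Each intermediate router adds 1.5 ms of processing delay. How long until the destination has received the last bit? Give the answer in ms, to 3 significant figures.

195 ms

Transmission delays (L/R per hop): 1.42857e-05, 0.2, 0.00016, 0.0112676 ms; sum = 0.211442 ms.
Propagation delays (d/s per hop): 60.9137, 120, 9, 0.00264348 ms; sum = 189.916 ms.
Processing at 3 router(s): 3 × 1.5 ms = 4.5 ms.
End-to-end = 195 ms.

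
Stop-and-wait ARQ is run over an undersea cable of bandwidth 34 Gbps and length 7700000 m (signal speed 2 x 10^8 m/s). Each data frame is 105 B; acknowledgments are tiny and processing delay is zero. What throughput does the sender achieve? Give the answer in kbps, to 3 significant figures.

t_tx = L/R = 840/34000000000 = 2.47059e-08 s.
t_prop = 7700000/200000000 = 0.0385 s; RTT = 0.077 s.
Cycle = t_tx + RTT = 0.077 s.
Throughput = L / cycle = 840 / 0.077 = 10.9 kbps.

10.9 kbps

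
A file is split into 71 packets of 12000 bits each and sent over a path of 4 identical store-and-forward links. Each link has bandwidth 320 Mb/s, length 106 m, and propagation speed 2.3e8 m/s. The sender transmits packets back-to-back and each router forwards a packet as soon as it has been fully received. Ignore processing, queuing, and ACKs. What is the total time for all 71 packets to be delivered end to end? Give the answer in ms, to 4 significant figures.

2.777 ms

Per-hop transmission t_tx = L/R = 12000/320000000 = 0.0375 ms.
Per-hop propagation t_prop = 106/2.3e+08 = 0.00046087 ms.
Pipeline fill: first packet needs 4·t_tx to clear all hops; remaining 70 packets each add one t_tx.
Total = (4+71-1)·t_tx + 4·t_prop = 74·0.0375 + 4·0.00046087 = 2.777 ms.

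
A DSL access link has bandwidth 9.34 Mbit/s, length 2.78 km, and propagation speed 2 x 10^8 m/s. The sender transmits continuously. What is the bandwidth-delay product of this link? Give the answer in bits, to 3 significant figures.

130 bits

Propagation delay = 2780 / 200000000 = 1.39e-05 s.
BDP = R × t_prop = 9340000 × 1.39e-05 = 129.826 bits.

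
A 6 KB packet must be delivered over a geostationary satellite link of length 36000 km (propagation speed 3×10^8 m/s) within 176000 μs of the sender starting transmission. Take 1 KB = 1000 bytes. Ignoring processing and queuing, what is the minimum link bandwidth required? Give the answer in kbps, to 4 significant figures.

L = 48000 bits.
Propagation delay = 36000000 / 300000000 = 120000 μs.
Transmission budget = 176000 − 120000 = 56000 μs.
R ≥ L / t_tx = 48000 bits / 0.056 s = 857.1 kbps.

857.1 kbps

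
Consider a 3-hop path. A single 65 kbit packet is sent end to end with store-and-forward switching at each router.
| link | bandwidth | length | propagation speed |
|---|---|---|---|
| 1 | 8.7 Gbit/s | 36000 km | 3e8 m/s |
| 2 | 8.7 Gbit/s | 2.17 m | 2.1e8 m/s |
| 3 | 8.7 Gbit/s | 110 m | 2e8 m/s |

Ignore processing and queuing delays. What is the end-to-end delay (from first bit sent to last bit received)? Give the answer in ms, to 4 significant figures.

L = 65000 bits.
Transmission delay per hop = L/R = 65000/8700000000 = 0.00747126 ms; 3 hops → 0.0224138 ms.
Propagation delays (d/s per hop): 120, 1.03333e-05, 0.00055 ms; sum = 120.001 ms.
End-to-end = 120.0 ms.

120.0 ms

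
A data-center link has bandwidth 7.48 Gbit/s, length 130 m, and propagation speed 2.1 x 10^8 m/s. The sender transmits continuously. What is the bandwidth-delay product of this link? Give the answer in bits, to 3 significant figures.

4630 bits

Propagation delay = 130 / 210000000 = 6.19048e-07 s.
BDP = R × t_prop = 7480000000 × 6.19048e-07 = 4630.48 bits.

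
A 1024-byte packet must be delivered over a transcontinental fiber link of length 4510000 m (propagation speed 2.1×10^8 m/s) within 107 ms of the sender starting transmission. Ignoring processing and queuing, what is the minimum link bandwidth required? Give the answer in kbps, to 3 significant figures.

95.8 kbps

L = 8192 bits.
Propagation delay = 4510000 / 210000000 = 21.4762 ms.
Transmission budget = 107 − 21.4762 = 85.5238 ms.
R ≥ L / t_tx = 8192 bits / 0.0855238 s = 95.8 kbps.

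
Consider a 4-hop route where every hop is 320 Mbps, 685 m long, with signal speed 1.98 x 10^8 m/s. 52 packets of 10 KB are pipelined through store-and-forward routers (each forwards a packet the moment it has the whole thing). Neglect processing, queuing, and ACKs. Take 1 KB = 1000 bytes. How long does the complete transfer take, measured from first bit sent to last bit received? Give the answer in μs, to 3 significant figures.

Per-hop transmission t_tx = L/R = 80000/320000000 = 250 μs.
Per-hop propagation t_prop = 685/198000000 = 3.4596 μs.
Pipeline fill: first packet needs 4·t_tx to clear all hops; remaining 51 packets each add one t_tx.
Total = (4+52-1)·t_tx + 4·t_prop = 55·250 + 4·3.4596 = 13800 μs.

13800 μs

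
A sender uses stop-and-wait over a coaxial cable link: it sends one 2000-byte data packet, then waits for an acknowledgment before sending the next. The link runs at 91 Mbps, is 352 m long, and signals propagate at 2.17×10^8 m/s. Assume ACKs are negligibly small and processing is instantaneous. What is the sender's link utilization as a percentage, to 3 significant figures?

t_tx = L/R = 16000/91000000 = 0.000175824 s.
t_prop = 352/217000000 = 1.62212e-06 s; RTT = 3.24424e-06 s.
Cycle = t_tx + RTT = 0.000179068 s.
Utilization = t_tx / cycle = 0.000175824/0.000179068 = 98.2 %.

98.2 %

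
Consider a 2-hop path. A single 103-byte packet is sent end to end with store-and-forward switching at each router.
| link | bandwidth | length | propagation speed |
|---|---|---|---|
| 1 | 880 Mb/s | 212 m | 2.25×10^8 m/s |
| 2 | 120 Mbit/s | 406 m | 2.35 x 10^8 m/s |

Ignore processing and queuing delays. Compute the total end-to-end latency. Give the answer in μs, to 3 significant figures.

10.5 μs

L = 103 × 8 = 824 bits.
Transmission delays (L/R per hop): 0.936364, 6.86667 μs; sum = 7.80303 μs.
Propagation delays (d/s per hop): 0.942222, 1.72766 μs; sum = 2.66988 μs.
End-to-end = 10.5 μs.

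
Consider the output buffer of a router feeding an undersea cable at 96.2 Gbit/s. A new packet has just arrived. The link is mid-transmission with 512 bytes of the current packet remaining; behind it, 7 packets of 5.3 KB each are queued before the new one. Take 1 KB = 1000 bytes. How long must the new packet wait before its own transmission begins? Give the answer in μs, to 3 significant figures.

3.13 μs

Each queued packet: L/R = 42400/96200000000 = 0.440748 μs.
7 queued → 3.08524 μs.
Plus remaining 4096 bits of current packet: 0.042578 μs.
Queuing delay = 3.13 μs.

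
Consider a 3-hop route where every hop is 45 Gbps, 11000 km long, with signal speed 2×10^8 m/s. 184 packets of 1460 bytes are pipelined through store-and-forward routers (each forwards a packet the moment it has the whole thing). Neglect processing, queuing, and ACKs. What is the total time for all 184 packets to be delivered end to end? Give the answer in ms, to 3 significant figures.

Per-hop transmission t_tx = L/R = 11680/45000000000 = 0.000259556 ms.
Per-hop propagation t_prop = 11000000/200000000 = 55 ms.
Pipeline fill: first packet needs 3·t_tx to clear all hops; remaining 183 packets each add one t_tx.
Total = (3+184-1)·t_tx + 3·t_prop = 186·0.000259556 + 3·55 = 165 ms.

165 ms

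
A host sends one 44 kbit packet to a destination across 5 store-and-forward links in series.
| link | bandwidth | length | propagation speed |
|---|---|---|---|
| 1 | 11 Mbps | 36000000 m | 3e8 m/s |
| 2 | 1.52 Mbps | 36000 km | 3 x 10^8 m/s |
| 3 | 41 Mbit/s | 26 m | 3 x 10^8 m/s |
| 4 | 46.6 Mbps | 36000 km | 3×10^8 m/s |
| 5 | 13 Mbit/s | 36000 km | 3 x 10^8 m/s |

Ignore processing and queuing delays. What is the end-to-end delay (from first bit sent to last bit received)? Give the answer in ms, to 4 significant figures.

L = 44000 bits.
Transmission delays (L/R per hop): 4, 28.9474, 1.07317, 0.944206, 3.38462 ms; sum = 38.3494 ms.
Propagation delays (d/s per hop): 120, 120, 8.66667e-05, 120, 120 ms; sum = 480 ms.
End-to-end = 518.3 ms.

518.3 ms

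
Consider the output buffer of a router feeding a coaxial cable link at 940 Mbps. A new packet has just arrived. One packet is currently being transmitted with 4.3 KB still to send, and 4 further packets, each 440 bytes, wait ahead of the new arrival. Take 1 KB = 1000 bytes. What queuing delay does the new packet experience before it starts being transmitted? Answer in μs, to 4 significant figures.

Each queued packet: L/R = 3520/940000000 = 3.74468 μs.
4 queued → 14.9787 μs.
Plus remaining 34400 bits of current packet: 36.5957 μs.
Queuing delay = 51.57 μs.

51.57 μs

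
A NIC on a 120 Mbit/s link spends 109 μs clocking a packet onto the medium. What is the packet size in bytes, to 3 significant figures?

1640 bytes

L = R × t_tx = 120000000 b/s × 0.000109 s = 13080 bits.
In bytes: 13080 / 8 = 1640 bytes.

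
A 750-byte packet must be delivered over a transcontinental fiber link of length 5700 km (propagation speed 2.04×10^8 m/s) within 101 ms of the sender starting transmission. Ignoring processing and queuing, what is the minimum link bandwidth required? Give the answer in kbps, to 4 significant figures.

82.13 kbps

L = 6000 bits.
Propagation delay = 5700000 / 204000000 = 27.9412 ms.
Transmission budget = 101 − 27.9412 = 73.0588 ms.
R ≥ L / t_tx = 6000 bits / 0.0730588 s = 82.13 kbps.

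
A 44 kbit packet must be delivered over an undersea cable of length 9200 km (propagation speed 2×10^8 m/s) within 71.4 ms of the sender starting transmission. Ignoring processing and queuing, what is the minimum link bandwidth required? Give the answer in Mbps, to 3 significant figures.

1.73 Mbps

Propagation delay = 9200000 / 200000000 = 46 ms.
Transmission budget = 71.4 − 46 = 25.4 ms.
R ≥ L / t_tx = 44000 bits / 0.0254 s = 1.73 Mbps.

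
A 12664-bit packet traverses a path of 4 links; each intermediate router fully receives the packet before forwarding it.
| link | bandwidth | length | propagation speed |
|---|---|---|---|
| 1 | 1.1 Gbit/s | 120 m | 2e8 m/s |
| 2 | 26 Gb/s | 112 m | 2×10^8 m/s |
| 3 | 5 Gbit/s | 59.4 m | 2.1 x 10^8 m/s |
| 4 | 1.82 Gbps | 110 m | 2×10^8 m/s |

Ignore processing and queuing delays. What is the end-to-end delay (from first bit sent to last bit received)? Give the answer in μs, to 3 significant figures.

Transmission delays (L/R per hop): 11.5127, 0.487077, 2.5328, 6.95824 μs; sum = 21.4908 μs.
Propagation delays (d/s per hop): 0.6, 0.56, 0.282857, 0.55 μs; sum = 1.99286 μs.
End-to-end = 23.5 μs.

23.5 μs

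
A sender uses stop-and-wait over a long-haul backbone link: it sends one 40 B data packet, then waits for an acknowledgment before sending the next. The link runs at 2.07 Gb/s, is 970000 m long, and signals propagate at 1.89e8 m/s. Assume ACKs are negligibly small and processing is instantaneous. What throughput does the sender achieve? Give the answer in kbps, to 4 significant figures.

31.17 kbps

t_tx = L/R = 320/2.07e+09 = 1.54589e-07 s.
t_prop = 970000/189000000 = 0.00513228 s; RTT = 0.0102646 s.
Cycle = t_tx + RTT = 0.0102647 s.
Throughput = L / cycle = 320 / 0.0102647 = 31.17 kbps.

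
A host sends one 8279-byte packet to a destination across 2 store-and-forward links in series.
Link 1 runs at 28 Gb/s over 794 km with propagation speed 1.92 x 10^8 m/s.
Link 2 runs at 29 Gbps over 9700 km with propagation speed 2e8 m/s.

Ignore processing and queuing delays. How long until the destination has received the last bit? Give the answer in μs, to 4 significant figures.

L = 8279 × 8 = 66232 bits.
Transmission delays (L/R per hop): 2.36543, 2.28386 μs; sum = 4.64929 μs.
Propagation delays (d/s per hop): 4135.42, 48500 μs; sum = 52635.4 μs.
End-to-end = 52640 μs.

52640 μs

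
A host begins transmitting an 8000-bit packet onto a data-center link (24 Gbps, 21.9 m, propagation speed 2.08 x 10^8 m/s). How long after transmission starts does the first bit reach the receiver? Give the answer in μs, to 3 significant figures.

0.105 μs

First bit experiences only propagation delay: d/s = 21.9/208000000 = 0.105 μs.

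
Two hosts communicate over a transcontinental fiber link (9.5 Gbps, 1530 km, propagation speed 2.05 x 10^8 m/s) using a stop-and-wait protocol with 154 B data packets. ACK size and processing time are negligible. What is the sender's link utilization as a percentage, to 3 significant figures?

0.000869 %

t_tx = L/R = 1232/9500000000 = 1.29684e-07 s.
t_prop = 1530000/2.05e+08 = 0.00746341 s; RTT = 0.0149268 s.
Cycle = t_tx + RTT = 0.014927 s.
Utilization = t_tx / cycle = 1.29684e-07/0.014927 = 0.000869 %.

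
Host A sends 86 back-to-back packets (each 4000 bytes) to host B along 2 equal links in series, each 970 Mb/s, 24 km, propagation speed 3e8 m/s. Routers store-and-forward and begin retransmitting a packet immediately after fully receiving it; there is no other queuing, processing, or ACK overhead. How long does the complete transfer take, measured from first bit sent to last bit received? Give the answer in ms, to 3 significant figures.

Per-hop transmission t_tx = L/R = 32000/970000000 = 0.0329897 ms.
Per-hop propagation t_prop = 24000/300000000 = 0.08 ms.
Pipeline fill: first packet needs 2·t_tx to clear all hops; remaining 85 packets each add one t_tx.
Total = (2+86-1)·t_tx + 2·t_prop = 87·0.0329897 + 2·0.08 = 3.03 ms.

3.03 ms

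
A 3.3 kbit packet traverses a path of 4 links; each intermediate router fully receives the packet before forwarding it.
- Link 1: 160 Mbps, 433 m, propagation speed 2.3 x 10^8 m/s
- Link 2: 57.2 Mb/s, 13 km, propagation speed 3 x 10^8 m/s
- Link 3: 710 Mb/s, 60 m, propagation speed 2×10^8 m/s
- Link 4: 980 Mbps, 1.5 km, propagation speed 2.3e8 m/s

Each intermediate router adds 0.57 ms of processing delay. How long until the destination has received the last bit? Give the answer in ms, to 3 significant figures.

L = 3300 bits.
Transmission delays (L/R per hop): 0.020625, 0.0576923, 0.00464789, 0.00336735 ms; sum = 0.0863325 ms.
Propagation delays (d/s per hop): 0.00188261, 0.0433333, 0.0003, 0.00652174 ms; sum = 0.0520377 ms.
Processing at 3 router(s): 3 × 0.57 ms = 1.71 ms.
End-to-end = 1.85 ms.

1.85 ms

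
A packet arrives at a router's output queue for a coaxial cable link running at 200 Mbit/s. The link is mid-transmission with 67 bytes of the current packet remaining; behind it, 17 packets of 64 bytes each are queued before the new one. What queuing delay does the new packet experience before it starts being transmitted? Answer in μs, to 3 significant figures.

46.2 μs

Each queued packet: L/R = 512/200000000 = 2.56 μs.
17 queued → 43.52 μs.
Plus remaining 536 bits of current packet: 2.68 μs.
Queuing delay = 46.2 μs.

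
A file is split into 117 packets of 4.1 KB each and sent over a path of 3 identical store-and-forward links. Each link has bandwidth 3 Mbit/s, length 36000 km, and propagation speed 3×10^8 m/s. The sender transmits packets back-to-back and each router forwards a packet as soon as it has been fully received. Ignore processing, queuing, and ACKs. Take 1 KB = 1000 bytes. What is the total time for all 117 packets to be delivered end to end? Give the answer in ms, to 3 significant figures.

1660 ms

Per-hop transmission t_tx = L/R = 32800/3000000 = 10.9333 ms.
Per-hop propagation t_prop = 36000000/300000000 = 120 ms.
Pipeline fill: first packet needs 3·t_tx to clear all hops; remaining 116 packets each add one t_tx.
Total = (3+117-1)·t_tx + 3·t_prop = 119·10.9333 + 3·120 = 1660 ms.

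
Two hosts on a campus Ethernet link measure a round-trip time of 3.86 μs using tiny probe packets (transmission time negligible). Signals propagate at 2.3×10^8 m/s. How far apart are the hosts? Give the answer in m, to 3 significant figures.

One-way propagation = RTT/2 = 1.93 μs.
d = s × t = 2.3e+08 × 1.93e-06 = 444 m.

444 m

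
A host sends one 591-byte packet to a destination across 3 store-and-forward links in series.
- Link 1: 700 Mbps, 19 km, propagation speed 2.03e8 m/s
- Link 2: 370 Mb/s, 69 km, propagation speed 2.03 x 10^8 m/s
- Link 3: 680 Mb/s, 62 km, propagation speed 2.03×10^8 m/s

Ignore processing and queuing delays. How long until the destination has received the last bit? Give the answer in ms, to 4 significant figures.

0.7654 ms

L = 591 × 8 = 4728 bits.
Transmission delays (L/R per hop): 0.00675429, 0.0127784, 0.00695294 ms; sum = 0.0264856 ms.
Propagation delays (d/s per hop): 0.0935961, 0.339901, 0.305419 ms; sum = 0.738916 ms.
End-to-end = 0.7654 ms.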